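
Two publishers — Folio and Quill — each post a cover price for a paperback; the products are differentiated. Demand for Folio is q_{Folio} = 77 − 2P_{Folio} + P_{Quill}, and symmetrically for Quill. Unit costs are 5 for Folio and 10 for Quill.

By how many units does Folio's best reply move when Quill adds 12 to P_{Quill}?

Folio's profit: π = (P_{Folio} − 5)(77 − 2P_{Folio} + P_{Quill}).
∂π/∂P_{Folio} = 87 − 4P_{Folio} + P_{Quill} = 0 ⇒ P_{Folio} = 21.75 + 0.25P_{Quill}.
The reaction-function slope is 0.25, so a 12-unit rise in P_{Quill} moves P_{Folio} by 0.25 × 12 = 3. Folio's best response rises — the actions are strategic complements.

3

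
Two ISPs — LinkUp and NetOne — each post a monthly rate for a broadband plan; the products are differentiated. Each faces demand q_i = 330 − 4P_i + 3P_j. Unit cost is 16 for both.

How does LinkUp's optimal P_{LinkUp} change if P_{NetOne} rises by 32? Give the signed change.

LinkUp's profit: π = (P_{LinkUp} − 16)(330 − 4P_{LinkUp} + 3P_{NetOne}).
∂π/∂P_{LinkUp} = 394 − 8P_{LinkUp} + 3P_{NetOne} = 0 ⇒ P_{LinkUp} = 49.25 + 0.375P_{NetOne}.
The reaction-function slope is 0.375, so a 32-unit rise in P_{NetOne} moves P_{LinkUp} by 0.375 × 32 = 12. LinkUp's best response rises — the actions are strategic complements.

12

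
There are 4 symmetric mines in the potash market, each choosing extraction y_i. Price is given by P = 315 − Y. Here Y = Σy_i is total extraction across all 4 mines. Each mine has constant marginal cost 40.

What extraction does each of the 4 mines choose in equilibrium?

55

A representative mine's profit is π_i = y_i(315 − Y) − 40y_i, with Y = y_i + Σ_{j≠i} y_j.
First-order condition: 275 − 2y_i − Σ_{j≠i} y_j = 0.
Imposing symmetry (y_j = y for all j) turns Σ_{j≠i} y_j into 3y, so 275 = 5y and y = 55.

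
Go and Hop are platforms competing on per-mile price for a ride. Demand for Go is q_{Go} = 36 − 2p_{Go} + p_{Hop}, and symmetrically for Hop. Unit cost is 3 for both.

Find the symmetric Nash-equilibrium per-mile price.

14

Go's profit: π = (p_{Go} − 3)(36 − 2p_{Go} + p_{Hop}).
∂π/∂p_{Go} = 42 − 4p_{Go} + p_{Hop} = 0 ⇒ p_{Go} = 10.5 + 0.25p_{Hop}.
By symmetry p_{Hop} = p_{Go}; substituting into the reaction function, 0.75p_{Go} = 10.5 and p_{Go} = 14.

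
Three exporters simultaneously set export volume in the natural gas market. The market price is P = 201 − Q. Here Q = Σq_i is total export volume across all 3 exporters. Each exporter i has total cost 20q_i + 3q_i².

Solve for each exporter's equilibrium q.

18.1

A representative exporter's profit is π_i = q_i(201 − Q) − 20q_i − 3q_i², with Q = q_i + Σ_{j≠i} q_j.
First-order condition: 181 − 8q_i − Σ_{j≠i} q_j = 0.
Imposing symmetry (q_j = q for all j) turns Σ_{j≠i} q_j into 2q, so 181 = 10q and q = 18.1.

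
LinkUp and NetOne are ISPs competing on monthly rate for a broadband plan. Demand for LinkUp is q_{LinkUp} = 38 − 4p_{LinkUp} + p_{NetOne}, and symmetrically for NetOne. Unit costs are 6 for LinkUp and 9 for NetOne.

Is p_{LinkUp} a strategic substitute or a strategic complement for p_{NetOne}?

LinkUp's profit: π = (p_{LinkUp} − 6)(38 − 4p_{LinkUp} + p_{NetOne}).
∂π/∂p_{LinkUp} = 62 − 8p_{LinkUp} + p_{NetOne} = 0 ⇒ p_{LinkUp} = 7.75 + 0.125p_{NetOne}.
The best-response slope dp_{LinkUp}/dp_{NetOne} = 0.125 > 0: the reaction function is upward-sloping, so the choices are strategic complements.

strategic complements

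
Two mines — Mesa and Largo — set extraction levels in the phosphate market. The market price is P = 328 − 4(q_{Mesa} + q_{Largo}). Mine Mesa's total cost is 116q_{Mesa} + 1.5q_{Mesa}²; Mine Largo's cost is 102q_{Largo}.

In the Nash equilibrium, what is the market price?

Mine Mesa's profit: π = q_{Mesa}(328 − 4(q_{Mesa} + q_{Largo})) − 116q_{Mesa} − 1.5q_{Mesa}².
∂π/∂q_{Mesa} = 212 − 11q_{Mesa} − 4q_{Largo} = 0, so q_{Mesa} = 212/11 − (4/11)q_{Largo}.
For Largo: ∂π/∂q_{Largo} = 226 − 8q_{Largo} − 4q_{Mesa} = 0 ⇒ q_{Largo} = 28.25 − 0.5q_{Mesa}.
Solving the two reaction functions simultaneously: (1 − (−4/11)(−0.5))q_{Mesa} = 212/11 − (4/11)·28.25, so (9/11)q_{Mesa} = 9 and q_{Mesa} = 11.
Then q_{Largo} = 28.25 − 0.5·11 = 22.75.
Equilibrium price: P = 328 − 4·33.75 = 193.

193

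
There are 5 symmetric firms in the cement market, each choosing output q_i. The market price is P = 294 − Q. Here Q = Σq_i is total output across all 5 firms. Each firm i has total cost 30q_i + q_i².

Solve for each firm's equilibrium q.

A representative firm's profit is π_i = q_i(294 − Q) − 30q_i − q_i², with Q = q_i + Σ_{j≠i} q_j.
First-order condition: 264 − 4q_i − Σ_{j≠i} q_j = 0.
Imposing symmetry (q_j = q for all j) turns Σ_{j≠i} q_j into 4q, so 264 = 8q and q = 33.

33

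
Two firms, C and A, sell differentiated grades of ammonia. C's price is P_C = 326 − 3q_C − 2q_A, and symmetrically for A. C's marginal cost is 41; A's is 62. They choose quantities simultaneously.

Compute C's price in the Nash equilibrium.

Firm C's profit: π = q_C(326 − 3q_C − 2q_A) − 41q_C.
∂π/∂q_C = 285 − 6q_C − 2q_A = 0 ⇒ q_C = 47.5 − (1/3)q_A.
Similarly q_A = 44 − (1/3)q_C.
Plugging q_A into C's best response: q_C = 47.5 − (1/3)(44 − (1/3)q_C) ⇒ (8/9)q_C = 197/6, so q_C = 36.9375.
Then q_A = 44 − (1/3)·36.9375 = 31.6875.
P_C = 326 − 3·36.9375 − 2·31.6875 = 151.8125.

151.8125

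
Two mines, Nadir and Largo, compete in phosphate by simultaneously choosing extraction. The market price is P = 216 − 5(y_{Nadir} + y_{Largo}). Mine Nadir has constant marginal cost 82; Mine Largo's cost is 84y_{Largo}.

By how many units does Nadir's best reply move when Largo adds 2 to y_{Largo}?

-1

Mine Nadir's profit: π = y_{Nadir}(216 − 5(y_{Nadir} + y_{Largo})) − 82y_{Nadir}.
∂π/∂y_{Nadir} = 134 − 10y_{Nadir} − 5y_{Largo} = 0, so y_{Nadir} = 13.4 − 0.5y_{Largo}.
The reaction-function slope is −0.5, so a 2-unit rise in y_{Largo} moves y_{Nadir} by −0.5 × 2 = −1. Nadir's best response falls — the actions are strategic substitutes.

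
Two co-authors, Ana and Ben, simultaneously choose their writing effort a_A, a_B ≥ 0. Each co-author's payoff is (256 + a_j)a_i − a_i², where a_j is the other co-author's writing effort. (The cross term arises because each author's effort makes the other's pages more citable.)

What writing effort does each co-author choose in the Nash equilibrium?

256

Ana's payoff is (256 + a_B)a_A − a_A².
∂π/∂a_A = 256 + a_B − 2a_A = 0, so a_A = 128 + 0.5a_B.
The game is symmetric, so in equilibrium a_B = a_A: the reaction function gives 0.5a_A = 128, hence a_A = 256.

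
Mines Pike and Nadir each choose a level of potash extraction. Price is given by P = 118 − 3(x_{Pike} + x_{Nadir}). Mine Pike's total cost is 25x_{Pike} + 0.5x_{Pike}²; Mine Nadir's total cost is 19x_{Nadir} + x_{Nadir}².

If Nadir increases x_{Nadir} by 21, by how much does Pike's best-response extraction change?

Mine Pike's profit: π = x_{Pike}(118 − 3(x_{Pike} + x_{Nadir})) − 25x_{Pike} − 0.5x_{Pike}².
∂π/∂x_{Pike} = 93 − 7x_{Pike} − 3x_{Nadir} = 0, so x_{Pike} = 93/7 − (3/7)x_{Nadir}.
The reaction-function slope is −3/7, so a 21-unit rise in x_{Nadir} moves x_{Pike} by −3/7 × 21 = −9. Pike's best response falls — the actions are strategic substitutes.

-9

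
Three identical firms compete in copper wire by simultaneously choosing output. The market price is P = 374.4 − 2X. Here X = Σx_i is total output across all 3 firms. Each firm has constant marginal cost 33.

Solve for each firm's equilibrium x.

A representative firm's profit is π_i = x_i(374.4 − 2X) − 33x_i, with X = x_i + Σ_{j≠i} x_j.
First-order condition: 341.4 − 4x_i − 2Σ_{j≠i} x_j = 0.
With identical firms, set every x_j = x: then 341.4 − 4x − 4x = 0, i.e. x = 341.4/8 = 42.675.

42.675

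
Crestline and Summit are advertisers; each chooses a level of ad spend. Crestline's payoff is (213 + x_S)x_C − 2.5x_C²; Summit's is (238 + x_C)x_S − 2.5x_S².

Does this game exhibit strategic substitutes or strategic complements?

Expanding Crestline's payoff: 213x_C + x_Sx_C − 2.5x_C².
∂π/∂x_C = 213 + x_S − 5x_C = 0, so x_C = 42.6 + 0.2x_S.
The best-response slope dx_C/dx_S = 0.2 > 0: the reaction function is upward-sloping, so the choices are strategic complements.

strategic complements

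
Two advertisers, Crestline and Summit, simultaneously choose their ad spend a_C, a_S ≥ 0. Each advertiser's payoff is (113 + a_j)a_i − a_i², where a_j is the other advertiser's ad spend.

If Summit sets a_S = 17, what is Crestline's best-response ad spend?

Crestline's payoff is (113 + a_S)a_C − a_C².
∂π/∂a_C = 113 + a_S − 2a_C = 0, so a_C = 56.5 + 0.5a_S.
At a_S = 17: a_C = 56.5 + 0.5·17 = 65.

65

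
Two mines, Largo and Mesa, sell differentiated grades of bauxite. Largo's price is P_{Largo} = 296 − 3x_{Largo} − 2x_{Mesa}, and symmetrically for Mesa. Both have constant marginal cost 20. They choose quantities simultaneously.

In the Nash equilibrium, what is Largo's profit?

3570.75

Mine Largo's profit: π = x_{Largo}(296 − 3x_{Largo} − 2x_{Mesa}) − 20x_{Largo}.
∂π/∂x_{Largo} = 276 − 6x_{Largo} − 2x_{Mesa} = 0 ⇒ x_{Largo} = 46 − (1/3)x_{Mesa}.
Setting x_{Largo} = x_{Mesa} in the reaction function: x_{Largo} = 46 − (1/3)x_{Largo}, so x_{Largo} = 46 / (4/3) = 34.5.
P_{Largo} = 296 − 3·34.5 − 2·34.5 = 123.5.
Profit = (123.5 − 20)·34.5 = 3570.75.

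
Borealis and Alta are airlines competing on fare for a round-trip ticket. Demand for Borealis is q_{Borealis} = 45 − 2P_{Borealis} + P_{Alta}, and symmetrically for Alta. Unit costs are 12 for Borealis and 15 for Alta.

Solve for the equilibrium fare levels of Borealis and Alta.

23.4, 24.6

Borealis's profit: π = (P_{Borealis} − 12)(45 − 2P_{Borealis} + P_{Alta}).
∂π/∂P_{Borealis} = 69 − 4P_{Borealis} + P_{Alta} = 0 ⇒ P_{Borealis} = 17.25 + 0.25P_{Alta}.
Similarly P_{Alta} = 18.75 + 0.25P_{Borealis}.
Plugging P_{Alta} into Borealis's best response: P_{Borealis} = 17.25 + 0.25(18.75 + 0.25P_{Borealis}) ⇒ 0.9375P_{Borealis} = 21.9375, so P_{Borealis} = 23.4.
Then P_{Alta} = 18.75 + 0.25·23.4 = 24.6.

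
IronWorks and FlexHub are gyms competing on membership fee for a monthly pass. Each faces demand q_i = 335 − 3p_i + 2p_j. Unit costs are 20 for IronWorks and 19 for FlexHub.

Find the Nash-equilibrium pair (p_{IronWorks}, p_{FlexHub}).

98.5625, 98.1875

IronWorks's profit: π = (p_{IronWorks} − 20)(335 − 3p_{IronWorks} + 2p_{FlexHub}).
∂π/∂p_{IronWorks} = 395 − 6p_{IronWorks} + 2p_{FlexHub} = 0 ⇒ p_{IronWorks} = 395/6 + (1/3)p_{FlexHub}.
Similarly p_{FlexHub} = 196/3 + (1/3)p_{IronWorks}.
Plugging p_{FlexHub} into IronWorks's best response: p_{IronWorks} = 395/6 + (1/3)(196/3 + (1/3)p_{IronWorks}) ⇒ (8/9)p_{IronWorks} = 1577/18, so p_{IronWorks} = 98.5625.
Then p_{FlexHub} = 196/3 + (1/3)·98.5625 = 98.1875.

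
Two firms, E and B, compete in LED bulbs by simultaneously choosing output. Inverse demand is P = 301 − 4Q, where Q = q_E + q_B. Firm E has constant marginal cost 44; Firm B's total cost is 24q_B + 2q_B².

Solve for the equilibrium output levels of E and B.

Firm E's profit: π = q_E(301 − 4(q_E + q_B)) − 44q_E.
∂π/∂q_E = 257 − 8q_E − 4q_B = 0, so q_E = 32.125 − 0.5q_B.
For B: ∂π/∂q_B = 277 − 12q_B − 4q_E = 0 ⇒ q_B = 277/12 − (1/3)q_E.
Solving the two reaction functions simultaneously: (1 − (−0.5)(−1/3))q_E = 32.125 − 0.5·(277/12), so (5/6)q_E = 247/12 and q_E = 24.7.
Then q_B = 277/12 − (1/3)·24.7 = 14.85.

24.7, 14.85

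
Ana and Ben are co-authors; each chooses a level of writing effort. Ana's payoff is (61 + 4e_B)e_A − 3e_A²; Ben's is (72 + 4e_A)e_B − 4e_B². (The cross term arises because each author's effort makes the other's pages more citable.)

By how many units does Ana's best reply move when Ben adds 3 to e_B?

2

Expanding Ana's payoff: 61e_A + 4e_Be_A − 3e_A².
∂π/∂e_A = 61 + 4e_B − 6e_A = 0, so e_A = 61/6 + (2/3)e_B.
The reaction-function slope is 2/3, so a 3-unit rise in e_B moves e_A by 2/3 × 3 = 2. Ana's best response rises — the actions are strategic complements.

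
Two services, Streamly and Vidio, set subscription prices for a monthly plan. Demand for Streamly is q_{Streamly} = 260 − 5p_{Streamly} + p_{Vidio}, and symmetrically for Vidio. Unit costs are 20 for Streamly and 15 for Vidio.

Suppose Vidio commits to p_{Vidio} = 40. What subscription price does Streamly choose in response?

40

Streamly's profit: π = (p_{Streamly} − 20)(260 − 5p_{Streamly} + p_{Vidio}).
∂π/∂p_{Streamly} = 360 − 10p_{Streamly} + p_{Vidio} = 0 ⇒ p_{Streamly} = 36 + 0.1p_{Vidio}.
At p_{Vidio} = 40: p_{Streamly} = 36 + 0.1·40 = 40.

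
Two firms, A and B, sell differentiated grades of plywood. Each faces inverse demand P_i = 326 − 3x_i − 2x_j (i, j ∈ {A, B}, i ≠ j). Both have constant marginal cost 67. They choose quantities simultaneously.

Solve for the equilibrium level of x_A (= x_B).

Firm A's profit: π = x_A(326 − 3x_A − 2x_B) − 67x_A.
∂π/∂x_A = 259 − 6x_A − 2x_B = 0 ⇒ x_A = 259/6 − (1/3)x_B.
By symmetry x_B = x_A; substituting into the reaction function, (4/3)x_A = 259/6 and x_A = 32.375.

32.375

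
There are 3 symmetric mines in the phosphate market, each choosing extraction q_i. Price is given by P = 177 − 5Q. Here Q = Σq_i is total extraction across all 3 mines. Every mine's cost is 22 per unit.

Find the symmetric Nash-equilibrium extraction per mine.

A representative mine's profit is π_i = q_i(177 − 5Q) − 22q_i, with Q = q_i + Σ_{j≠i} q_j.
First-order condition: 155 − 10q_i − 5Σ_{j≠i} q_j = 0.
Imposing symmetry (q_j = q for all j) turns Σ_{j≠i} q_j into 2q, so 155 = 20q and q = 7.75.

7.75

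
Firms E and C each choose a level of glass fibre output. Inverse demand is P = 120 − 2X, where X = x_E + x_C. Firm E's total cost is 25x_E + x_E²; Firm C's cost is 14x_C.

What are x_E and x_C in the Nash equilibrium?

8.4, 22.3

Firm E's profit: π = x_E(120 − 2(x_E + x_C)) − 25x_E − x_E².
∂π/∂x_E = 95 − 6x_E − 2x_C = 0, so x_E = 95/6 − (1/3)x_C.
For C: ∂π/∂x_C = 106 − 4x_C − 2x_E = 0 ⇒ x_C = 26.5 − 0.5x_E.
Plugging x_C into E's best response: x_E = 95/6 − (1/3)(26.5 − 0.5x_E) ⇒ (5/6)x_E = 7, so x_E = 8.4.
Then x_C = 26.5 − 0.5·8.4 = 22.3.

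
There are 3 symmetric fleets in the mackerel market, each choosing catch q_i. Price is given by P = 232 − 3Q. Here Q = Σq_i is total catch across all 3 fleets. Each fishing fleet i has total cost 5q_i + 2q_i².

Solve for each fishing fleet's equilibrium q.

A representative fishing fleet's profit is π_i = q_i(232 − 3Q) − 5q_i − 2q_i², with Q = q_i + Σ_{j≠i} q_j.
First-order condition: 227 − 10q_i − 3Σ_{j≠i} q_j = 0.
Imposing symmetry (q_j = q for all j) turns Σ_{j≠i} q_j into 2q, so 227 = 16q and q = 14.1875.

14.1875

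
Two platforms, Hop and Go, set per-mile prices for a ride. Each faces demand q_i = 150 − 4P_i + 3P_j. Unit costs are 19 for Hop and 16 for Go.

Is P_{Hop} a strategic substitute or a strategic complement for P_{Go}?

strategic complements

Hop's profit: π = (P_{Hop} − 19)(150 − 4P_{Hop} + 3P_{Go}).
∂π/∂P_{Hop} = 226 − 8P_{Hop} + 3P_{Go} = 0 ⇒ P_{Hop} = 28.25 + 0.375P_{Go}.
The best-response slope dP_{Hop}/dP_{Go} = 0.375 > 0: the reaction function is upward-sloping, so the choices are strategic complements.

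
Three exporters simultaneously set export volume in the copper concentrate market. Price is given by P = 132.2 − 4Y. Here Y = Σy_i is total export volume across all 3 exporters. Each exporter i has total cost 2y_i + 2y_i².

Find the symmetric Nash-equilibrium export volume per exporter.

A representative exporter's profit is π_i = y_i(132.2 − 4Y) − 2y_i − 2y_i², with Y = y_i + Σ_{j≠i} y_j.
First-order condition: 130.2 − 12y_i − 4Σ_{j≠i} y_j = 0.
Imposing symmetry (y_j = y for all j) turns Σ_{j≠i} y_j into 2y, so 130.2 = 20y and y = 6.51.

6.51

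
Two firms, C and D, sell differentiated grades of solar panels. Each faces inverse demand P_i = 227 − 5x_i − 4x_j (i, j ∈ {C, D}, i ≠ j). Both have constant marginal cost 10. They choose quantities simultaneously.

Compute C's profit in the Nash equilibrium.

1201.25

Firm C's profit: π = x_C(227 − 5x_C − 4x_D) − 10x_C.
∂π/∂x_C = 217 − 10x_C − 4x_D = 0 ⇒ x_C = 21.7 − 0.4x_D.
By symmetry x_D = x_C; substituting into the reaction function, 1.4x_C = 21.7 and x_C = 15.5.
P_C = 227 − 5·15.5 − 4·15.5 = 87.5.
Profit = (87.5 − 10)·15.5 = 1201.25.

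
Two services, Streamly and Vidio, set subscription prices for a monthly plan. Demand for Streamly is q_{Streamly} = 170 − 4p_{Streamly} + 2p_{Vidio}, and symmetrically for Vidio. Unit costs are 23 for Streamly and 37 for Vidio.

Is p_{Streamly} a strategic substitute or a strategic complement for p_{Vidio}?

strategic complements

Streamly's profit: π = (p_{Streamly} − 23)(170 − 4p_{Streamly} + 2p_{Vidio}).
∂π/∂p_{Streamly} = 262 − 8p_{Streamly} + 2p_{Vidio} = 0 ⇒ p_{Streamly} = 32.75 + 0.25p_{Vidio}.
The best-response slope dp_{Streamly}/dp_{Vidio} = 0.25 > 0: the reaction function is upward-sloping, so the choices are strategic complements.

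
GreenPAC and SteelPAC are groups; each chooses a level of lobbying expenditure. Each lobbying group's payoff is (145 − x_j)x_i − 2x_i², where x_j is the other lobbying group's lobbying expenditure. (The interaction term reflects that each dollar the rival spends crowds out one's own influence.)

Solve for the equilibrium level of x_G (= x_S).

29

GreenPAC's payoff is (145 − x_S)x_G − 2x_G².
∂π/∂x_G = 145 − x_S − 4x_G = 0, so x_G = 36.25 − 0.25x_S.
By symmetry x_S = x_G; substituting into the reaction function, 1.25x_G = 36.25 and x_G = 29.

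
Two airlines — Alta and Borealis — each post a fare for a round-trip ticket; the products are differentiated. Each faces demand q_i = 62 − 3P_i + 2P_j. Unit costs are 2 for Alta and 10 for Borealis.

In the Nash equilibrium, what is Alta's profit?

Alta's profit: π = (P_{Alta} − 2)(62 − 3P_{Alta} + 2P_{Borealis}).
∂π/∂P_{Alta} = 68 − 6P_{Alta} + 2P_{Borealis} = 0 ⇒ P_{Alta} = 34/3 + (1/3)P_{Borealis}.
Similarly P_{Borealis} = 46/3 + (1/3)P_{Alta}.
Substituting the second reaction function into the first: P_{Alta} = 34/3 + (1/3)(46/3 + (1/3)P_{Alta}), which gives (8/9)P_{Alta} = 148/9 ⇒ P_{Alta} = 18.5.
Then P_{Borealis} = 46/3 + (1/3)·18.5 = 21.5.
q_{Alta} = 62 − 3·18.5 + 2·21.5 = 49.5.
Profit = (18.5 − 2)·49.5 = 816.75.

816.75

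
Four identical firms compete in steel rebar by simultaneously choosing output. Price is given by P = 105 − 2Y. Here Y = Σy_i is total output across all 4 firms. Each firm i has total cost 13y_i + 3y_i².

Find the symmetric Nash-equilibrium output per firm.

A representative firm's profit is π_i = y_i(105 − 2Y) − 13y_i − 3y_i², with Y = y_i + Σ_{j≠i} y_j.
First-order condition: 92 − 10y_i − 2Σ_{j≠i} y_j = 0.
With identical firms, set every y_j = y: then 92 − 10y − 6y = 0, i.e. y = 92/16 = 5.75.

5.75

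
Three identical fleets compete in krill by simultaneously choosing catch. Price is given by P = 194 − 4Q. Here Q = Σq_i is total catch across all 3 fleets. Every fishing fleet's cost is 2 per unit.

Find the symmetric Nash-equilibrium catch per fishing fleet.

A representative fishing fleet's profit is π_i = q_i(194 − 4Q) − 2q_i, with Q = q_i + Σ_{j≠i} q_j.
First-order condition: 192 − 8q_i − 4Σ_{j≠i} q_j = 0.
With identical fishing fleets, set every q_j = q: then 192 − 8q − 8q = 0, i.e. q = 192/16 = 12.

12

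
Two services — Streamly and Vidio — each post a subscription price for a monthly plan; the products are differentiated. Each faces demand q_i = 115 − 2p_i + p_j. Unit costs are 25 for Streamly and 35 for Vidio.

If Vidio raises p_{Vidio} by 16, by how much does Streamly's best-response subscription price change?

Streamly's profit: π = (p_{Streamly} − 25)(115 − 2p_{Streamly} + p_{Vidio}).
∂π/∂p_{Streamly} = 165 − 4p_{Streamly} + p_{Vidio} = 0 ⇒ p_{Streamly} = 41.25 + 0.25p_{Vidio}.
The reaction-function slope is 0.25, so a 16-unit rise in p_{Vidio} moves p_{Streamly} by 0.25 × 16 = 4. Streamly's best response rises — the actions are strategic complements.

4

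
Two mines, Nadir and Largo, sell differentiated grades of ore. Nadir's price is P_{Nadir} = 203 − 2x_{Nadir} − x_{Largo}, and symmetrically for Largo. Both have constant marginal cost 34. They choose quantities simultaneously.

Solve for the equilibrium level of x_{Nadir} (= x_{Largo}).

33.8

Mine Nadir's profit: π = x_{Nadir}(203 − 2x_{Nadir} − x_{Largo}) − 34x_{Nadir}.
∂π/∂x_{Nadir} = 169 − 4x_{Nadir} − x_{Largo} = 0 ⇒ x_{Nadir} = 42.25 − 0.25x_{Largo}.
By symmetry x_{Largo} = x_{Nadir}; substituting into the reaction function, 1.25x_{Nadir} = 42.25 and x_{Nadir} = 33.8.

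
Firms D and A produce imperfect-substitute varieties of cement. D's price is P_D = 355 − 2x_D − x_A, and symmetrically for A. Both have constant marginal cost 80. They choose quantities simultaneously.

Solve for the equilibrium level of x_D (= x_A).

Firm D's profit: π = x_D(355 − 2x_D − x_A) − 80x_D.
∂π/∂x_D = 275 − 4x_D − x_A = 0 ⇒ x_D = 68.75 − 0.25x_A.
By symmetry x_A = x_D; substituting into the reaction function, 1.25x_D = 68.75 and x_D = 55.

55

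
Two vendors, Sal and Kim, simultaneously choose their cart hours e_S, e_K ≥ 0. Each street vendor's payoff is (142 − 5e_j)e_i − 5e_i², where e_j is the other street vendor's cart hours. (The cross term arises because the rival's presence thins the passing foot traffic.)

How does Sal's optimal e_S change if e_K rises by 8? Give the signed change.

-4

Sal's payoff is (142 − 5e_K)e_S − 5e_S².
∂π/∂e_S = 142 − 5e_K − 10e_S = 0, so e_S = 14.2 − 0.5e_K.
The reaction-function slope is −0.5, so an 8-unit rise in e_K moves e_S by −0.5 × 8 = −4. Sal's best response falls — the actions are strategic substitutes.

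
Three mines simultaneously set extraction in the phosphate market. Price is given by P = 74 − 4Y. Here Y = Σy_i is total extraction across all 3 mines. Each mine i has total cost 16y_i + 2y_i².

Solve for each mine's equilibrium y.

2.9

A representative mine's profit is π_i = y_i(74 − 4Y) − 16y_i − 2y_i², with Y = y_i + Σ_{j≠i} y_j.
First-order condition: 58 − 12y_i − 4Σ_{j≠i} y_j = 0.
In a symmetric equilibrium every mine chooses the same y, so Σ_{j≠i} y_j = 2y. The condition becomes 58 − 20y = 0, giving y = 58/20 = 2.9.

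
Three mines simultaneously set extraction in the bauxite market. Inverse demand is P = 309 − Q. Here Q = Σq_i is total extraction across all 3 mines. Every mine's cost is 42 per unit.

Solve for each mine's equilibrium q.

A representative mine's profit is π_i = q_i(309 − Q) − 42q_i, with Q = q_i + Σ_{j≠i} q_j.
First-order condition: 267 − 2q_i − Σ_{j≠i} q_j = 0.
With identical mines, set every q_j = q: then 267 − 2q − 2q = 0, i.e. q = 267/4 = 66.75.

66.75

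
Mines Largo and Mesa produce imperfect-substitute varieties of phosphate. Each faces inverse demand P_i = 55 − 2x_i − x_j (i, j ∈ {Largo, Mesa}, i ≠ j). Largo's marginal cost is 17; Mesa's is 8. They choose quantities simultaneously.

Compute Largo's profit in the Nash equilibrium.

98

Mine Largo's profit: π = x_{Largo}(55 − 2x_{Largo} − x_{Mesa}) − 17x_{Largo}.
∂π/∂x_{Largo} = 38 − 4x_{Largo} − x_{Mesa} = 0 ⇒ x_{Largo} = 9.5 − 0.25x_{Mesa}.
Similarly x_{Mesa} = 11.75 − 0.25x_{Largo}.
Substituting the second reaction function into the first: x_{Largo} = 9.5 − 0.25(11.75 − 0.25x_{Largo}), which gives 0.9375x_{Largo} = 6.5625 ⇒ x_{Largo} = 7.
Then x_{Mesa} = 11.75 − 0.25·7 = 10.
P_{Largo} = 55 − 2·7 − 10 = 31.
Profit = (31 − 17)·7 = 98.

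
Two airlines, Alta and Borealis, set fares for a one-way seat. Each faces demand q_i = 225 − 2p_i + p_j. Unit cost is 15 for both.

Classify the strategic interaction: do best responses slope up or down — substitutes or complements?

strategic complements

Alta's profit: π = (p_{Alta} − 15)(225 − 2p_{Alta} + p_{Borealis}).
∂π/∂p_{Alta} = 255 − 4p_{Alta} + p_{Borealis} = 0 ⇒ p_{Alta} = 63.75 + 0.25p_{Borealis}.
The best-response slope dp_{Alta}/dp_{Borealis} = 0.25 > 0: the reaction function is upward-sloping, so the choices are strategic complements.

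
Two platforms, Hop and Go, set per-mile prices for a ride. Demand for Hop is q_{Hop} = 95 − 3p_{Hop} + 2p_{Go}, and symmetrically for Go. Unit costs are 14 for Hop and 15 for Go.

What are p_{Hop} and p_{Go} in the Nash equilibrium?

Hop's profit: π = (p_{Hop} − 14)(95 − 3p_{Hop} + 2p_{Go}).
∂π/∂p_{Hop} = 137 − 6p_{Hop} + 2p_{Go} = 0 ⇒ p_{Hop} = 137/6 + (1/3)p_{Go}.
Similarly p_{Go} = 70/3 + (1/3)p_{Hop}.
Solving the two reaction functions simultaneously: (1 − (1/3)(1/3))p_{Hop} = 137/6 + (1/3)·(70/3), so (8/9)p_{Hop} = 551/18 and p_{Hop} = 34.4375.
Then p_{Go} = 70/3 + (1/3)·34.4375 = 34.8125.

34.4375, 34.8125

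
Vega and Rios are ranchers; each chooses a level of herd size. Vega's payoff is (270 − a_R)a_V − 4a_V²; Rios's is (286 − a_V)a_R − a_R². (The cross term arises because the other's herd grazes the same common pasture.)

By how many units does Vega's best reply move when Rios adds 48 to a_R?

Expanding Vega's payoff: 270a_V − a_Ra_V − 4a_V².
∂π/∂a_V = 270 − a_R − 8a_V = 0, so a_V = 33.75 − 0.125a_R.
The reaction-function slope is −0.125, so a 48-unit rise in a_R moves a_V by −0.125 × 48 = −6. Vega's best response falls — the actions are strategic substitutes.

-6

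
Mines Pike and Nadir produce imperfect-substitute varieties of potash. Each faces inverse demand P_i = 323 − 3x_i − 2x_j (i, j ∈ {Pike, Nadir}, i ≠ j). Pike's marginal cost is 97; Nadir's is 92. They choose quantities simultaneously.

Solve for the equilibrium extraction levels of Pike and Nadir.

27.9375, 29.1875

Mine Pike's profit: π = x_{Pike}(323 − 3x_{Pike} − 2x_{Nadir}) − 97x_{Pike}.
∂π/∂x_{Pike} = 226 − 6x_{Pike} − 2x_{Nadir} = 0 ⇒ x_{Pike} = 113/3 − (1/3)x_{Nadir}.
Similarly x_{Nadir} = 38.5 − (1/3)x_{Pike}.
Solving the two reaction functions simultaneously: (1 − (−1/3)(−1/3))x_{Pike} = 113/3 − (1/3)·38.5, so (8/9)x_{Pike} = 149/6 and x_{Pike} = 27.9375.
Then x_{Nadir} = 38.5 − (1/3)·27.9375 = 29.1875.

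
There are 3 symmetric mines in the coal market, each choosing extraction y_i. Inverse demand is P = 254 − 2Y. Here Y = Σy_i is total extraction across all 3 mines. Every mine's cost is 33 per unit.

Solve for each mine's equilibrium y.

A representative mine's profit is π_i = y_i(254 − 2Y) − 33y_i, with Y = y_i + Σ_{j≠i} y_j.
First-order condition: 221 − 4y_i − 2Σ_{j≠i} y_j = 0.
In a symmetric equilibrium every mine chooses the same y, so Σ_{j≠i} y_j = 2y. The condition becomes 221 − 8y = 0, giving y = 221/8 = 27.625.

27.625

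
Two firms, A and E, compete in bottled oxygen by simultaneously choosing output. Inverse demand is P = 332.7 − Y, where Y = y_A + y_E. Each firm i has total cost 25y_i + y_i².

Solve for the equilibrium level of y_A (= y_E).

Firm A's profit: π = y_A(332.7 − (y_A + y_E)) − 25y_A − y_A².
∂π/∂y_A = 307.7 − 4y_A − y_E = 0, so y_A = 76.925 − 0.25y_E.
Setting y_A = y_E in the reaction function: y_A = 76.925 − 0.25y_A, so y_A = 76.925 / 1.25 = 61.54.

61.54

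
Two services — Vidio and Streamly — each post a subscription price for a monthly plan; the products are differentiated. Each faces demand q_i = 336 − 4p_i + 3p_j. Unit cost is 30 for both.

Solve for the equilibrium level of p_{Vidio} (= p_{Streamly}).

91.2

Vidio's profit: π = (p_{Vidio} − 30)(336 − 4p_{Vidio} + 3p_{Streamly}).
∂π/∂p_{Vidio} = 456 − 8p_{Vidio} + 3p_{Streamly} = 0 ⇒ p_{Vidio} = 57 + 0.375p_{Streamly}.
The game is symmetric, so in equilibrium p_{Streamly} = p_{Vidio}: the reaction function gives 0.625p_{Vidio} = 57, hence p_{Vidio} = 91.2.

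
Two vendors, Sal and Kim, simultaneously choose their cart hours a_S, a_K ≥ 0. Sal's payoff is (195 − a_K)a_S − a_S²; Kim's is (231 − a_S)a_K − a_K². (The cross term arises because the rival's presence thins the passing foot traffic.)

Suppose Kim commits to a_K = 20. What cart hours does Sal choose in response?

Expanding Sal's payoff: 195a_S − a_Ka_S − a_S².
∂π/∂a_S = 195 − a_K − 2a_S = 0, so a_S = 97.5 − 0.5a_K.
At a_K = 20: a_S = 97.5 − 0.5·20 = 87.5.

87.5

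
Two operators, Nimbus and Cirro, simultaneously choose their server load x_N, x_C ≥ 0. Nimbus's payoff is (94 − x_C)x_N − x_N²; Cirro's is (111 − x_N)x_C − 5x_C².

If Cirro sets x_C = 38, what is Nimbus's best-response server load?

28

Expanding Nimbus's payoff: 94x_N − x_Cx_N − x_N².
∂π/∂x_N = 94 − x_C − 2x_N = 0, so x_N = 47 − 0.5x_C.
At x_C = 38: x_N = 47 − 0.5·38 = 28.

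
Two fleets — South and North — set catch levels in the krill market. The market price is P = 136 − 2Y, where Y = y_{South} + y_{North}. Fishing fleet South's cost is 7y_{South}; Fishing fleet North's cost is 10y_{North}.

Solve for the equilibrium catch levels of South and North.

22, 20.5

Fishing fleet South's profit: π = y_{South}(136 − 2(y_{South} + y_{North})) − 7y_{South}.
∂π/∂y_{South} = 129 − 4y_{South} − 2y_{North} = 0, so y_{South} = 32.25 − 0.5y_{North}.
By the same steps for North: y_{North} = 31.5 − 0.5y_{South}.
Substituting the second reaction function into the first: y_{South} = 32.25 − 0.5(31.5 − 0.5y_{South}), which gives 0.75y_{South} = 16.5 ⇒ y_{South} = 22.
Then y_{North} = 31.5 − 0.5·22 = 20.5.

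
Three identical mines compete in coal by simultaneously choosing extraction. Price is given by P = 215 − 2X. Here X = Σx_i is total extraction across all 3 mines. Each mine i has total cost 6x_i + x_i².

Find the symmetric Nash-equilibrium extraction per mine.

A representative mine's profit is π_i = x_i(215 − 2X) − 6x_i − x_i², with X = x_i + Σ_{j≠i} x_j.
First-order condition: 209 − 6x_i − 2Σ_{j≠i} x_j = 0.
In a symmetric equilibrium every mine chooses the same x, so Σ_{j≠i} x_j = 2x. The condition becomes 209 − 10x = 0, giving x = 209/10 = 20.9.

20.9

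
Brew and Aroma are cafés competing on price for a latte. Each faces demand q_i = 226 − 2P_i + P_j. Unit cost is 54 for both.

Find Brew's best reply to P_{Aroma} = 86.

Brew's profit: π = (P_{Brew} − 54)(226 − 2P_{Brew} + P_{Aroma}).
∂π/∂P_{Brew} = 334 − 4P_{Brew} + P_{Aroma} = 0 ⇒ P_{Brew} = 83.5 + 0.25P_{Aroma}.
At P_{Aroma} = 86: P_{Brew} = 83.5 + 0.25·86 = 105.

105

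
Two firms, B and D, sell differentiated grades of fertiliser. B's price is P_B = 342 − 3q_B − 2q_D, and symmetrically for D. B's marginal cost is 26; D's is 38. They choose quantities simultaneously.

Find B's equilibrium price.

146.75

Firm B's profit: π = q_B(342 − 3q_B − 2q_D) − 26q_B.
∂π/∂q_B = 316 − 6q_B − 2q_D = 0 ⇒ q_B = 158/3 − (1/3)q_D.
Similarly q_D = 152/3 − (1/3)q_B.
Solving the two reaction functions simultaneously: (1 − (−1/3)(−1/3))q_B = 158/3 − (1/3)·(152/3), so (8/9)q_B = 322/9 and q_B = 40.25.
Then q_D = 152/3 − (1/3)·40.25 = 37.25.
P_B = 342 − 3·40.25 − 2·37.25 = 146.75.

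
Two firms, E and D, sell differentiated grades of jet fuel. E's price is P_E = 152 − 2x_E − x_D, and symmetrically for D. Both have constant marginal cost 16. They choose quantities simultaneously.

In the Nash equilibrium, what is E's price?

70.4

Firm E's profit: π = x_E(152 − 2x_E − x_D) − 16x_E.
∂π/∂x_E = 136 − 4x_E − x_D = 0 ⇒ x_E = 34 − 0.25x_D.
The game is symmetric, so in equilibrium x_D = x_E: the reaction function gives 1.25x_E = 34, hence x_E = 27.2.
P_E = 152 − 2·27.2 − 27.2 = 70.4.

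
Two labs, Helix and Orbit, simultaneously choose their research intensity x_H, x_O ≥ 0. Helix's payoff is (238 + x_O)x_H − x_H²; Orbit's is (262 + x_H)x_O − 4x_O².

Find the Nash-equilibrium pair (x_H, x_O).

144.4, 50.8

Expanding Helix's payoff: 238x_H + x_Ox_H − x_H².
∂π/∂x_H = 238 + x_O − 2x_H = 0, so x_H = 119 + 0.5x_O.
Likewise for Orbit: x_O = 32.75 + 0.125x_H.
Solving the two reaction functions simultaneously: (1 − (0.5)(0.125))x_H = 119 + 0.5·32.75, so 0.9375x_H = 135.375 and x_H = 144.4.
Then x_O = 32.75 + 0.125·144.4 = 50.8.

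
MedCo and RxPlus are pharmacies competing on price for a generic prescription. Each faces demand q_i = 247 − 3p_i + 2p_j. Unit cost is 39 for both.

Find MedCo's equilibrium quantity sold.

156

MedCo's profit: π = (p_{MedCo} − 39)(247 − 3p_{MedCo} + 2p_{RxPlus}).
∂π/∂p_{MedCo} = 364 − 6p_{MedCo} + 2p_{RxPlus} = 0 ⇒ p_{MedCo} = 182/3 + (1/3)p_{RxPlus}.
By symmetry p_{RxPlus} = p_{MedCo}; substituting into the reaction function, (2/3)p_{MedCo} = 182/3 and p_{MedCo} = 91.
q_{MedCo} = 247 − 3·91 + 2·91 = 156.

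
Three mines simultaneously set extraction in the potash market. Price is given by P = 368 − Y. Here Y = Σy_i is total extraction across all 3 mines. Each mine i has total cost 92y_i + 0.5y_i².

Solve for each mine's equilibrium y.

55.2

A representative mine's profit is π_i = y_i(368 − Y) − 92y_i − 0.5y_i², with Y = y_i + Σ_{j≠i} y_j.
First-order condition: 276 − 3y_i − Σ_{j≠i} y_j = 0.
In a symmetric equilibrium every mine chooses the same y, so Σ_{j≠i} y_j = 2y. The condition becomes 276 − 5y = 0, giving y = 276/5 = 55.2.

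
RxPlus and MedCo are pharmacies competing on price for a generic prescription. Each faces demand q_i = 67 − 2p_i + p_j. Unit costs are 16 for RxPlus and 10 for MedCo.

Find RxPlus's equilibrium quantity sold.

RxPlus's profit: π = (p_{RxPlus} − 16)(67 − 2p_{RxPlus} + p_{MedCo}).
∂π/∂p_{RxPlus} = 99 − 4p_{RxPlus} + p_{MedCo} = 0 ⇒ p_{RxPlus} = 24.75 + 0.25p_{MedCo}.
Similarly p_{MedCo} = 21.75 + 0.25p_{RxPlus}.
Substituting the second reaction function into the first: p_{RxPlus} = 24.75 + 0.25(21.75 + 0.25p_{RxPlus}), which gives 0.9375p_{RxPlus} = 30.1875 ⇒ p_{RxPlus} = 32.2.
Then p_{MedCo} = 21.75 + 0.25·32.2 = 29.8.
q_{RxPlus} = 67 − 2·32.2 + 29.8 = 32.4.

32.4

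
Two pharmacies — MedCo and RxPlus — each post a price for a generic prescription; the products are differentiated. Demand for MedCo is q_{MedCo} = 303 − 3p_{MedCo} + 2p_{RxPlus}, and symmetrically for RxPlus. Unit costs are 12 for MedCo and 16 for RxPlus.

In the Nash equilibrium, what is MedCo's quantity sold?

220.5

MedCo's profit: π = (p_{MedCo} − 12)(303 − 3p_{MedCo} + 2p_{RxPlus}).
∂π/∂p_{MedCo} = 339 − 6p_{MedCo} + 2p_{RxPlus} = 0 ⇒ p_{MedCo} = 56.5 + (1/3)p_{RxPlus}.
Similarly p_{RxPlus} = 58.5 + (1/3)p_{MedCo}.
Plugging p_{RxPlus} into MedCo's best response: p_{MedCo} = 56.5 + (1/3)(58.5 + (1/3)p_{MedCo}) ⇒ (8/9)p_{MedCo} = 76, so p_{MedCo} = 85.5.
Then p_{RxPlus} = 58.5 + (1/3)·85.5 = 87.
q_{MedCo} = 303 − 3·85.5 + 2·87 = 220.5.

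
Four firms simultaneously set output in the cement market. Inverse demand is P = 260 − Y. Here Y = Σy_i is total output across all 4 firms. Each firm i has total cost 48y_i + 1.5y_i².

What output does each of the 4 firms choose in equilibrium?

26.5

A representative firm's profit is π_i = y_i(260 − Y) − 48y_i − 1.5y_i², with Y = y_i + Σ_{j≠i} y_j.
First-order condition: 212 − 5y_i − Σ_{j≠i} y_j = 0.
With identical firms, set every y_j = y: then 212 − 5y − 3y = 0, i.e. y = 212/8 = 26.5.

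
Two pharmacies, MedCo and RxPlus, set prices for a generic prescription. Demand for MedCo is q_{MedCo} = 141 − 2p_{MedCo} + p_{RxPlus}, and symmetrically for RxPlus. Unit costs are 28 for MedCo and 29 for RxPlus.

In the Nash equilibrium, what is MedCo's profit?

MedCo's profit: π = (p_{MedCo} − 28)(141 − 2p_{MedCo} + p_{RxPlus}).
∂π/∂p_{MedCo} = 197 − 4p_{MedCo} + p_{RxPlus} = 0 ⇒ p_{MedCo} = 49.25 + 0.25p_{RxPlus}.
Similarly p_{RxPlus} = 49.75 + 0.25p_{MedCo}.
Plugging p_{RxPlus} into MedCo's best response: p_{MedCo} = 49.25 + 0.25(49.75 + 0.25p_{MedCo}) ⇒ 0.9375p_{MedCo} = 61.6875, so p_{MedCo} = 65.8.
Then p_{RxPlus} = 49.75 + 0.25·65.8 = 66.2.
q_{MedCo} = 141 − 2·65.8 + 66.2 = 75.6.
Profit = (65.8 − 28)·75.6 = 2857.68.

2857.68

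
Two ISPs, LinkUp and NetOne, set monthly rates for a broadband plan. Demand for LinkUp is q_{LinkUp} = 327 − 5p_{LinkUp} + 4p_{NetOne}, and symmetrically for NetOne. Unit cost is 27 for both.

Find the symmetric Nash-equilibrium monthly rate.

77

LinkUp's profit: π = (p_{LinkUp} − 27)(327 − 5p_{LinkUp} + 4p_{NetOne}).
∂π/∂p_{LinkUp} = 462 − 10p_{LinkUp} + 4p_{NetOne} = 0 ⇒ p_{LinkUp} = 46.2 + 0.4p_{NetOne}.
Setting p_{LinkUp} = p_{NetOne} in the reaction function: p_{LinkUp} = 46.2 + 0.4p_{LinkUp}, so p_{LinkUp} = 46.2 / 0.6 = 77.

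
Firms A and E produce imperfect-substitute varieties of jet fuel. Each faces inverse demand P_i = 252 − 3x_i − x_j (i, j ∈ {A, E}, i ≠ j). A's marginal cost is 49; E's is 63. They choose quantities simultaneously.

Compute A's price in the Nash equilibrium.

137.2

Firm A's profit: π = x_A(252 − 3x_A − x_E) − 49x_A.
∂π/∂x_A = 203 − 6x_A − x_E = 0 ⇒ x_A = 203/6 − (1/6)x_E.
Similarly x_E = 31.5 − (1/6)x_A.
Solving the two reaction functions simultaneously: (1 − (−1/6)(−1/6))x_A = 203/6 − (1/6)·31.5, so (35/36)x_A = 343/12 and x_A = 29.4.
Then x_E = 31.5 − (1/6)·29.4 = 26.6.
P_A = 252 − 3·29.4 − 26.6 = 137.2.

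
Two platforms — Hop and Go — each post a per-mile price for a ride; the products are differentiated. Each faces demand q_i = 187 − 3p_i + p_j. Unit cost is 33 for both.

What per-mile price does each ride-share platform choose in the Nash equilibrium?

57.2

Hop's profit: π = (p_{Hop} − 33)(187 − 3p_{Hop} + p_{Go}).
∂π/∂p_{Hop} = 286 − 6p_{Hop} + p_{Go} = 0 ⇒ p_{Hop} = 143/3 + (1/6)p_{Go}.
The game is symmetric, so in equilibrium p_{Go} = p_{Hop}: the reaction function gives (5/6)p_{Hop} = 143/3, hence p_{Hop} = 57.2.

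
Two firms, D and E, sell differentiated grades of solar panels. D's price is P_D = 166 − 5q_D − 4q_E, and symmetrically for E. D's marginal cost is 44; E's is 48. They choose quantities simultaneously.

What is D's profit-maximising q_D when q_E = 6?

9.8

Firm D's profit: π = q_D(166 − 5q_D − 4q_E) − 44q_D.
∂π/∂q_D = 122 − 10q_D − 4q_E = 0 ⇒ q_D = 12.2 − 0.4q_E.
At q_E = 6: q_D = 12.2 − 0.4·6 = 9.8.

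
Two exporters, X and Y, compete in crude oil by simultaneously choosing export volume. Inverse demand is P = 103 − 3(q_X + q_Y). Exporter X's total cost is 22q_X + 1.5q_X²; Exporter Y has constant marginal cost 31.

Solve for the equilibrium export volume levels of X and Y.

6, 9

Exporter X's profit: π = q_X(103 − 3(q_X + q_Y)) − 22q_X − 1.5q_X².
∂π/∂q_X = 81 − 9q_X − 3q_Y = 0, so q_X = 9 − (1/3)q_Y.
For Y: ∂π/∂q_Y = 72 − 6q_Y − 3q_X = 0 ⇒ q_Y = 12 − 0.5q_X.
Plugging q_Y into X's best response: q_X = 9 − (1/3)(12 − 0.5q_X) ⇒ (5/6)q_X = 5, so q_X = 6.
Then q_Y = 12 − 0.5·6 = 9.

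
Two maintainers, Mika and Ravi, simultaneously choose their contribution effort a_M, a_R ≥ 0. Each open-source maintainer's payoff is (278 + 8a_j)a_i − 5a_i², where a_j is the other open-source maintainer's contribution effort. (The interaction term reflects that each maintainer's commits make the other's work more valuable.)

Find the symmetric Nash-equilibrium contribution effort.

139

Mika's payoff is (278 + 8a_R)a_M − 5a_M².
∂π/∂a_M = 278 + 8a_R − 10a_M = 0, so a_M = 27.8 + 0.8a_R.
The game is symmetric, so in equilibrium a_R = a_M: the reaction function gives 0.2a_M = 27.8, hence a_M = 139.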